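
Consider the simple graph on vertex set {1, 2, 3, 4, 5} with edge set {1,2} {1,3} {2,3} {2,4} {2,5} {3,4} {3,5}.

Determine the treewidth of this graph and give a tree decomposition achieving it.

Treewidth 2.
Bags: B1 = {2, 3, 5}  B2 = {1, 2, 3}  B3 = {2, 3, 4}
Tree: B1–B2, B2–B3

Each bag holds 3 vertices, so the decomposition has width 2, which upper-bounds the treewidth. For the lower bound, the 3 vertices {1, 2, 3} are pairwise adjacent, and any tree decomposition puts a clique entirely inside one bag — forcing width ≥ 2. Therefore the treewidth is 2.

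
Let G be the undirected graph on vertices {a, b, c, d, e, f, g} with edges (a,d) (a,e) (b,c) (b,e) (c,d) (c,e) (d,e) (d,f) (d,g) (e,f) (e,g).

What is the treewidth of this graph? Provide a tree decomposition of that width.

Treewidth 2.
One optimal decomposition is:
Bags: B1 = {a, d, e}  B2 = {c, d, e}  B3 = {d, e, g}  B4 = {d, e, f}  B5 = {b, c, e}
Tree: B1–B2, B1–B3, B2–B4, B2–B5

Each bag holds 3 vertices, so the decomposition has width 2, which upper-bounds the treewidth. On the other hand G contains the 3-clique {d, e, g}. A clique must lie in a single bag of any decomposition, so no decomposition can have width below 2. Hence tw(G) = 2 exactly.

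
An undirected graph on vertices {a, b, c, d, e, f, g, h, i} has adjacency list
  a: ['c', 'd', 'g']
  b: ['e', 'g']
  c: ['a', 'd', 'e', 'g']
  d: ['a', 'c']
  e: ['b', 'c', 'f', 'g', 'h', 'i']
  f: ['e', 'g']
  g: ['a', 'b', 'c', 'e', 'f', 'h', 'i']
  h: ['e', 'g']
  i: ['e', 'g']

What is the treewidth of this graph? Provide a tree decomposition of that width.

The largest bag has 3 vertices, giving width 2; this decomposition certifies tw(G) ≤ 2. For the lower bound, the 3 vertices {a, c, d} are pairwise adjacent, and any tree decomposition puts a clique entirely inside one bag — forcing width ≥ 2. The upper and lower bounds meet at 2, so that is the treewidth.

Treewidth 2.
One optimal decomposition is:
Bags: B1 = {e, g, i}  B2 = {c, e, g}  B3 = {a, c, g}  B4 = {b, e, g}  B5 = {a, c, d}  B6 = {e, g, h}  B7 = {e, f, g}
Tree: B1–B2, B2–B3, B2–B4, B3–B5, B2–B6, B1–B7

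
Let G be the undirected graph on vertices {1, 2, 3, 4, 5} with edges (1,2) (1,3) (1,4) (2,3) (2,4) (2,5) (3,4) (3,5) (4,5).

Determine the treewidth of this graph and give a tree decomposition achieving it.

Each bag holds 4 vertices, so the decomposition has width 3, which upper-bounds the treewidth. On the other hand G contains the 4-clique {1, 2, 3, 4}. A clique must lie in a single bag of any decomposition, so no decomposition can have width below 3. The upper and lower bounds meet at 3, so that is the treewidth.

Treewidth 3.
One optimal decomposition is:
Bags: B1 = {2, 3, 4, 5}  B2 = {1, 2, 3, 4}
Tree: B1–B2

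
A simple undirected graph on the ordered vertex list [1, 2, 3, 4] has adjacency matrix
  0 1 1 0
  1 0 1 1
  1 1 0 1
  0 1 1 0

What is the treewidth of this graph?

A width-2 tree decomposition is:
Bags: B1 = {1, 2, 3}  B2 = {2, 3, 4}
Tree: B1–B2
Each bag holds 3 vertices, so the decomposition has width 2, which upper-bounds the treewidth. Conversely, {1, 2, 3} is a clique of size 3, and the vertices of any clique must share a bag in every tree decomposition; so some bag has ≥ 3 vertices and tw(G) ≥ 2. Hence tw(G) = 2 exactly.

2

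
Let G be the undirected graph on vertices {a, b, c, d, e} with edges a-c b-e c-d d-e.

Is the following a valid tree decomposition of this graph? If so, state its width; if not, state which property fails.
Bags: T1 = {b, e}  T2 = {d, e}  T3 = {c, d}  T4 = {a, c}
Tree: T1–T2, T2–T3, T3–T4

Every vertex of G appears in some bag (union = {a, b, c, d, e}); every edge is covered by a bag; and for each vertex v the set of bags containing v is connected in the bag tree. The decomposition is therefore valid. The largest bag has 2 vertices, so the width is 1.

Yes; width 1.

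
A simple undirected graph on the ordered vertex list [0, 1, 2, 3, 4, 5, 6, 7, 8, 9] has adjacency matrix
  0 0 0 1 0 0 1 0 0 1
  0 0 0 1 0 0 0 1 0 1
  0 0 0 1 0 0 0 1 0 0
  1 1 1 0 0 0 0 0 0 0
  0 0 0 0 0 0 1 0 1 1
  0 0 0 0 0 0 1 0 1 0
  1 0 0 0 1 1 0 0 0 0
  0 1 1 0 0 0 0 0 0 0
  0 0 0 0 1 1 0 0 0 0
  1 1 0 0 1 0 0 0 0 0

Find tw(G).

A width-2 tree decomposition is:
Bags: B1 = {5, 6, 8}  B2 = {4, 6, 8}  B3 = {0, 4, 6}  B4 = {0, 4, 9}  B5 = {0, 3, 9}  B6 = {1, 3, 9}  B7 = {1, 2, 3}  B8 = {1, 2, 7}
Tree: B1–B2, B2–B3, B3–B4, B4–B5, B5–B6, B6–B7, B7–B8
Each bag holds 3 vertices, so the decomposition has width 2, which upper-bounds the treewidth. Since 5–8–4–6–5 is a cycle in G, G is not acyclic. Forests are exactly the graphs of treewidth ≤ 1, so tw(G) ≥ 2. The upper and lower bounds meet at 2, so that is the treewidth.

2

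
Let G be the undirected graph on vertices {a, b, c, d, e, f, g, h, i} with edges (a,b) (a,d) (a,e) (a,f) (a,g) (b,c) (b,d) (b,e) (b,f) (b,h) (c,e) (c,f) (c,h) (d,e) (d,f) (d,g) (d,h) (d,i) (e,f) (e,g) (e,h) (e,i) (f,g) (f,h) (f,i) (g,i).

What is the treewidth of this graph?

A width-4 tree decomposition is:
Bags: B1 = {a, b, d, e, f}  B2 = {a, d, e, f, g}  B3 = {d, e, f, g, i}  B4 = {b, d, e, f, h}  B5 = {b, c, e, f, h}
Tree: B1–B2, B2–B3, B1–B4, B4–B5
Each bag holds 5 vertices, so the decomposition has width 4, which upper-bounds the treewidth. For the lower bound, the 5 vertices {a, d, e, f, g} are pairwise adjacent, and any tree decomposition puts a clique entirely inside one bag — forcing width ≥ 4. Combining the bounds, tw(G) = 4.

4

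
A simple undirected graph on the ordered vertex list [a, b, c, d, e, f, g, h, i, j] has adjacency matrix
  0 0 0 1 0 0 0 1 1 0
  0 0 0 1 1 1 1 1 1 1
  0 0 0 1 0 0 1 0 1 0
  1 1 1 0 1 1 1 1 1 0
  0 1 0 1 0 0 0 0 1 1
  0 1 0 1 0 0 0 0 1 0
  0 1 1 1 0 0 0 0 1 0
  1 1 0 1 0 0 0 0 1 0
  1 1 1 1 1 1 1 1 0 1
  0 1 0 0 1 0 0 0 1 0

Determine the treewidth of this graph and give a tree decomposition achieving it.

Each bag holds 4 vertices, so the decomposition has width 3, which upper-bounds the treewidth. For the lower bound, the 4 vertices {c, d, g, i} are pairwise adjacent, and any tree decomposition puts a clique entirely inside one bag — forcing width ≥ 3. Therefore the treewidth is 3.

Treewidth 3.
One such decomposition:
Bags: B1 = {b, d, e, i}  B2 = {b, d, h, i}  B3 = {b, d, g, i}  B4 = {b, e, i, j}  B5 = {c, d, g, i}  B6 = {b, d, f, i}  B7 = {a, d, h, i}
Tree: B1–B2, B1–B3, B1–B4, B3–B5, B3–B6, B2–B7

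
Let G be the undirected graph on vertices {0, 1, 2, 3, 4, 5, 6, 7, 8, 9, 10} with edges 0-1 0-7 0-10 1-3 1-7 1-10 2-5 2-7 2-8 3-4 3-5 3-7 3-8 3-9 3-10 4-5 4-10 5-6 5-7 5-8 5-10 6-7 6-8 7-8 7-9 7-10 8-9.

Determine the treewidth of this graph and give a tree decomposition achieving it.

The largest bag has 4 vertices, giving width 3; this decomposition certifies tw(G) ≤ 3. Conversely, {3, 4, 5, 10} is a clique of size 4, and the vertices of any clique must share a bag in every tree decomposition; so some bag has ≥ 4 vertices and tw(G) ≥ 3. Hence tw(G) = 3 exactly.

Treewidth 3.
One optimal decomposition is:
Bags: B1 = {3, 5, 7, 10}  B2 = {3, 5, 7, 8}  B3 = {1, 3, 7, 10}  B4 = {0, 1, 7, 10}  B5 = {3, 4, 5, 10}  B6 = {2, 5, 7, 8}  B7 = {3, 7, 8, 9}  B8 = {5, 6, 7, 8}
Tree: B1–B2, B1–B3, B3–B4, B1–B5, B2–B6, B2–B7, B2–B8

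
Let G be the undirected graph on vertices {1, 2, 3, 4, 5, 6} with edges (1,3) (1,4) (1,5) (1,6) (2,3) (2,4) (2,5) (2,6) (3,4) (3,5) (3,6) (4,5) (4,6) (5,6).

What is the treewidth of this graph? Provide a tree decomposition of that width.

Every bag has size at most 5, so the width is 5 − 1 = 4 and tw(G) ≤ 4. On the other hand G contains the 5-clique {1, 3, 4, 5, 6}. A clique must lie in a single bag of any decomposition, so no decomposition can have width below 4. Hence tw(G) = 4 exactly.

Treewidth 4.
Bags: B1 = {2, 3, 4, 5, 6}  B2 = {1, 3, 4, 5, 6}
Tree: B1–B2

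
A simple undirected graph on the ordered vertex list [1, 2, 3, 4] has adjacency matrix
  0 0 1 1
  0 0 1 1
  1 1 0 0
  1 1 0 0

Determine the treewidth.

2

A width-2 tree decomposition is:
Bags: B1 = {1, 2, 4}  B2 = {1, 2, 3}
Tree: B1–B2
The largest bag has 3 vertices, giving width 2; this decomposition certifies tw(G) ≤ 2. For the lower bound, G contains the cycle 1–4–2–3–1, so G is not a forest; only forests have treewidth ≤ 1, hence tw(G) ≥ 2. Therefore the treewidth is 2.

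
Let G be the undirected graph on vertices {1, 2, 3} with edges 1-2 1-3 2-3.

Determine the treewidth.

A width-2 tree decomposition is:
Bags: B1 = {1, 2, 3}
Tree: (single bag)
With just one bag of size 3, the width is 3 − 1 = 2, so tw(G) ≤ 2. On the other hand G contains the 3-clique {1, 2, 3}. A clique must lie in a single bag of any decomposition, so no decomposition can have width below 2. The upper and lower bounds meet at 2, so that is the treewidth.

2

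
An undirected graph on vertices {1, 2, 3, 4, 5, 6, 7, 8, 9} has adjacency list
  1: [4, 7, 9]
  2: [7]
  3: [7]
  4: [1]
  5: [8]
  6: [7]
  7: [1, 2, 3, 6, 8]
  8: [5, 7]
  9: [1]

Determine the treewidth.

1

A width-1 tree decomposition is:
Bags: B1 = {3, 7}  B2 = {1, 7}  B3 = {7, 8}  B4 = {1, 4}  B5 = {5, 8}  B6 = {1, 9}  B7 = {6, 7}  B8 = {2, 7}
Tree: B1–B2, B1–B3, B2–B4, B3–B5, B4–B6, B3–B7, B2–B8
Every bag has size at most 2, so the width is 2 − 1 = 1 and tw(G) ≤ 1. G has an edge, so its treewidth is at least 1. The upper and lower bounds meet at 1, so that is the treewidth.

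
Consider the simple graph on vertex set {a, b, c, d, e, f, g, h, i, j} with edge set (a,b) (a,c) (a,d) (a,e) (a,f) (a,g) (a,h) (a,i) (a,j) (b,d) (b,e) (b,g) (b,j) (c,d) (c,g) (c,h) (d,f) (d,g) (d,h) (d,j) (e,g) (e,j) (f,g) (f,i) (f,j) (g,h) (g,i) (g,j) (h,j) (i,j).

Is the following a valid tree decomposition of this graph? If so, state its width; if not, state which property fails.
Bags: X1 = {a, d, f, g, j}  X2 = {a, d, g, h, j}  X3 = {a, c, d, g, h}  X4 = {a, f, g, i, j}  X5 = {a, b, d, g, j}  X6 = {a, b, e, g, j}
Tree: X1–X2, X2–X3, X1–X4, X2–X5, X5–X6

Yes; width 4.

Every vertex of G appears in some bag (union = {a, b, c, d, e, f, g, h, i, j}); every edge is covered by a bag; and for each vertex v the set of bags containing v is connected in the bag tree. The decomposition is therefore valid. The largest bag has 5 vertices, so the width is 4.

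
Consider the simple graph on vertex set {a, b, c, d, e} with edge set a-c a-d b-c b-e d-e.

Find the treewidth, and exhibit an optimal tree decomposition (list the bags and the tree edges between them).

Treewidth 2.
One such decomposition:
Bags: B1 = {a, c, d}  B2 = {c, d, e}  B3 = {b, c, e}
Tree: B1–B2, B2–B3

Each bag holds 3 vertices, so the decomposition has width 2, which upper-bounds the treewidth. The edges c–a–d–e–b–c form a cycle, so G is not a tree and its treewidth is at least 2. Therefore the treewidth is 2.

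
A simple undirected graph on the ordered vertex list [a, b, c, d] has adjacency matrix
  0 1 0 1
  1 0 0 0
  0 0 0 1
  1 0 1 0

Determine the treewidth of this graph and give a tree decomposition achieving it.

Every bag has size at most 2, so the width is 2 − 1 = 1 and tw(G) ≤ 1. G has an edge, so its treewidth is at least 1. The upper and lower bounds meet at 1, so that is the treewidth.

Treewidth 1.
One such decomposition:
Bags: B1 = {a, b}  B2 = {a, d}  B3 = {c, d}
Tree: B1–B2, B2–B3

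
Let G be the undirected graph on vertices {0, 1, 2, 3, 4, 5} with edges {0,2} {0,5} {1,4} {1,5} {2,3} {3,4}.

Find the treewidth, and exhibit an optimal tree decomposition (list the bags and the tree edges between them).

Treewidth 2.
Bags: B1 = {0, 2, 5}  B2 = {1, 2, 5}  B3 = {1, 2, 4}  B4 = {2, 3, 4}
Tree: B1–B2, B2–B3, B3–B4

Every bag has size at most 3, so the width is 3 − 1 = 2 and tw(G) ≤ 2. Since 2–0–5–1–4–3–2 is a cycle in G, G is not acyclic. Forests are exactly the graphs of treewidth ≤ 1, so tw(G) ≥ 2. Therefore the treewidth is 2.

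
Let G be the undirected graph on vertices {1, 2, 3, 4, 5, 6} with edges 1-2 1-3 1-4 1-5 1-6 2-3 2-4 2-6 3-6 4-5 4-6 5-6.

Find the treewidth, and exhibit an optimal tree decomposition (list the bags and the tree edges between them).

Treewidth 3.
Bags: B1 = {1, 4, 5, 6}  B2 = {1, 2, 4, 6}  B3 = {1, 2, 3, 6}
Tree: B1–B2, B2–B3

Each bag holds 4 vertices, so the decomposition has width 3, which upper-bounds the treewidth. For the lower bound, the 4 vertices {1, 2, 3, 6} are pairwise adjacent, and any tree decomposition puts a clique entirely inside one bag — forcing width ≥ 3. The upper and lower bounds meet at 3, so that is the treewidth.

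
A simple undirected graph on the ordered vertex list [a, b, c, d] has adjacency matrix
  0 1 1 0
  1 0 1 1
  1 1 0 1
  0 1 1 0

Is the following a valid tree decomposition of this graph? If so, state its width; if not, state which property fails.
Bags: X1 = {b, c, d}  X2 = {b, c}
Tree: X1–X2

A tree decomposition must satisfy three properties: every vertex lies in some bag; for every edge, both endpoints lie together in some bag; and for every vertex, the bags containing it form a connected subtree. Here vertex a appears in no bag, so the decomposition is invalid.

No — vertex a appears in no bag.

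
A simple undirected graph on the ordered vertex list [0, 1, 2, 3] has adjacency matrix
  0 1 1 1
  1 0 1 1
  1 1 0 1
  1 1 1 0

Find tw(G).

3

A width-3 tree decomposition is:
Bags: B1 = {0, 1, 2, 3}
Tree: (single bag)
With just one bag of size 4, the width is 4 − 1 = 3, so tw(G) ≤ 3. Conversely, {0, 1, 2, 3} is a clique of size 4, and the vertices of any clique must share a bag in every tree decomposition; so some bag has ≥ 4 vertices and tw(G) ≥ 3. The upper and lower bounds meet at 3, so that is the treewidth.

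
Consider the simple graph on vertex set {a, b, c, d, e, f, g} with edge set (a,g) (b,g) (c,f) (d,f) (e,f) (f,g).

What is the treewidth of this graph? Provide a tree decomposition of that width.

Every bag has size at most 2, so the width is 2 − 1 = 1 and tw(G) ≤ 1. G has an edge, so its treewidth is at least 1. Combining the bounds, tw(G) = 1.

Treewidth 1.
One such decomposition:
Bags: B1 = {f, g}  B2 = {c, f}  B3 = {b, g}  B4 = {e, f}  B5 = {d, f}  B6 = {a, g}
Tree: B1–B2, B1–B3, B1–B4, B1–B5, B1–B6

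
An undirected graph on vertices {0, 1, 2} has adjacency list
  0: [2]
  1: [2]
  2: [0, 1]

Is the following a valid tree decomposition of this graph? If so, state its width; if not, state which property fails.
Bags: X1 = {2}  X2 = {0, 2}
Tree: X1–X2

No — vertex 1 appears in no bag.

A tree decomposition must satisfy three properties: every vertex lies in some bag; for every edge, both endpoints lie together in some bag; and for every vertex, the bags containing it form a connected subtree. Here vertex 1 appears in no bag, so the decomposition is invalid.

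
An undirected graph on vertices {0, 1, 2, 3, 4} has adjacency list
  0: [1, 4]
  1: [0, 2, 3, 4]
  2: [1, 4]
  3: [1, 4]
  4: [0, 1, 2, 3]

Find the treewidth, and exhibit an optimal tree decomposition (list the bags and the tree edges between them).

Treewidth 2.
One such decomposition:
Bags: B1 = {1, 3, 4}  B2 = {0, 1, 4}  B3 = {1, 2, 4}
Tree: B1–B2, B1–B3

Each bag holds 3 vertices, so the decomposition has width 2, which upper-bounds the treewidth. Conversely, {0, 1, 4} is a clique of size 3, and the vertices of any clique must share a bag in every tree decomposition; so some bag has ≥ 3 vertices and tw(G) ≥ 2. Therefore the treewidth is 2.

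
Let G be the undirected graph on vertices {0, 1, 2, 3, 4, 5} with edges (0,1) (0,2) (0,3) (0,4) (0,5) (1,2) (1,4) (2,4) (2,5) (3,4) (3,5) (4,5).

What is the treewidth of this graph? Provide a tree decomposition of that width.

The largest bag has 4 vertices, giving width 3; this decomposition certifies tw(G) ≤ 3. Conversely, {0, 1, 2, 4} is a clique of size 4, and the vertices of any clique must share a bag in every tree decomposition; so some bag has ≥ 4 vertices and tw(G) ≥ 3. The upper and lower bounds meet at 3, so that is the treewidth.

Treewidth 3.
One such decomposition:
Bags: B1 = {0, 3, 4, 5}  B2 = {0, 2, 4, 5}  B3 = {0, 1, 2, 4}
Tree: B1–B2, B2–B3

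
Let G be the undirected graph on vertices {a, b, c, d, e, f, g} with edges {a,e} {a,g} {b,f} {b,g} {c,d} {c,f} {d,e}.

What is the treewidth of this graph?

2

A width-2 tree decomposition is:
Bags: B1 = {a, d, e}  B2 = {a, d, g}  B3 = {b, d, g}  B4 = {b, d, f}  B5 = {c, d, f}
Tree: B1–B2, B2–B3, B3–B4, B4–B5
Each bag holds 3 vertices, so the decomposition has width 2, which upper-bounds the treewidth. For the lower bound, G contains the cycle d–e–a–g–b–f–c–d, so G is not a forest; only forests have treewidth ≤ 1, hence tw(G) ≥ 2. Therefore the treewidth is 2.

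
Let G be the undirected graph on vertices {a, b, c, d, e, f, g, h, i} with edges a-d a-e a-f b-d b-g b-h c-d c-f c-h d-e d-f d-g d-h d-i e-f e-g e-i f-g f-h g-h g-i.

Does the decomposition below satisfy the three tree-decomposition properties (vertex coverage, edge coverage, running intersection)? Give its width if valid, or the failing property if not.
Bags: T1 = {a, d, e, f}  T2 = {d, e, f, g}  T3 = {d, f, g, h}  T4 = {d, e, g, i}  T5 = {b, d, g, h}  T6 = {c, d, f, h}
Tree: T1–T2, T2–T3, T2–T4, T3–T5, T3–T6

Checking the three conditions: (i) the bags cover all of {a, b, c, d, e, f, g, h, i}; (ii) for each edge, some bag contains both endpoints; (iii) the bags containing any fixed vertex form a subtree. All hold, so the decomposition is valid with width 4 − 1 = 3.

Yes; width 3.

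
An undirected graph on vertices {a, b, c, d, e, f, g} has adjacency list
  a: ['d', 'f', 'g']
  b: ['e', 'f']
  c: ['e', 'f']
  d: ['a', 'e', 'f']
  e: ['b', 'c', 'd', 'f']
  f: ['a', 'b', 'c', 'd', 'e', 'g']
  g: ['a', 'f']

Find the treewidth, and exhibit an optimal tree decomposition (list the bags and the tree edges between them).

Treewidth 2.
Bags: B1 = {d, e, f}  B2 = {a, d, f}  B3 = {c, e, f}  B4 = {a, f, g}  B5 = {b, e, f}
Tree: B1–B2, B1–B3, B2–B4, B3–B5

Every bag has size at most 3, so the width is 3 − 1 = 2 and tw(G) ≤ 2. For the lower bound, the 3 vertices {a, f, g} are pairwise adjacent, and any tree decomposition puts a clique entirely inside one bag — forcing width ≥ 2. Therefore the treewidth is 2.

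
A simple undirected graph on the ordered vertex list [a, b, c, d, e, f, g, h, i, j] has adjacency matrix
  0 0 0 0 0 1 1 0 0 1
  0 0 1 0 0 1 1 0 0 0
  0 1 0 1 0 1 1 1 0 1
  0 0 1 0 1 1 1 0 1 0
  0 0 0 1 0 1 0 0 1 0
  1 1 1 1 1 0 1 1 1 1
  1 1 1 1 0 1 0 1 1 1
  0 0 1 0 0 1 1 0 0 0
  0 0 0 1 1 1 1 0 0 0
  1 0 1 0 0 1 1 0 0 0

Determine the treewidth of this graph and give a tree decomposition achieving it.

Each bag holds 4 vertices, so the decomposition has width 3, which upper-bounds the treewidth. On the other hand G contains the 4-clique {c, d, f, g}. A clique must lie in a single bag of any decomposition, so no decomposition can have width below 3. Combining the bounds, tw(G) = 3.

Treewidth 3.
One such decomposition:
Bags: B1 = {b, c, f, g}  B2 = {c, f, g, j}  B3 = {c, f, g, h}  B4 = {c, d, f, g}  B5 = {d, f, g, i}  B6 = {a, f, g, j}  B7 = {d, e, f, i}
Tree: B1–B2, B1–B3, B1–B4, B4–B5, B2–B6, B5–B7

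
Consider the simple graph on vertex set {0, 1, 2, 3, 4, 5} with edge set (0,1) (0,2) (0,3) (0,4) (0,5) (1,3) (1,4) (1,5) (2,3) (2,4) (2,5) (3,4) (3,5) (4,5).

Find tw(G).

4

A width-4 tree decomposition is:
Bags: B1 = {0, 2, 3, 4, 5}  B2 = {0, 1, 3, 4, 5}
Tree: B1–B2
The largest bag has 5 vertices, giving width 4; this decomposition certifies tw(G) ≤ 4. For the lower bound, the 5 vertices {0, 1, 3, 4, 5} are pairwise adjacent, and any tree decomposition puts a clique entirely inside one bag — forcing width ≥ 4. The upper and lower bounds meet at 4, so that is the treewidth.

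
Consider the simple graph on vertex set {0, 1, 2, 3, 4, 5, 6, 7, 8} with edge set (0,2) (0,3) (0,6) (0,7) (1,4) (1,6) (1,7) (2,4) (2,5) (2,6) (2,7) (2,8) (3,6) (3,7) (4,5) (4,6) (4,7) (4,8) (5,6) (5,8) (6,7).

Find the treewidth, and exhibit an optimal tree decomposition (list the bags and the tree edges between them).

Treewidth 3.
Bags: B1 = {0, 2, 6, 7}  B2 = {2, 4, 6, 7}  B3 = {0, 3, 6, 7}  B4 = {1, 4, 6, 7}  B5 = {2, 4, 5, 6}  B6 = {2, 4, 5, 8}
Tree: B1–B2, B1–B3, B2–B4, B2–B5, B5–B6

Each bag holds 4 vertices, so the decomposition has width 3, which upper-bounds the treewidth. Conversely, {2, 4, 5, 8} is a clique of size 4, and the vertices of any clique must share a bag in every tree decomposition; so some bag has ≥ 4 vertices and tw(G) ≥ 3. Hence tw(G) = 3 exactly.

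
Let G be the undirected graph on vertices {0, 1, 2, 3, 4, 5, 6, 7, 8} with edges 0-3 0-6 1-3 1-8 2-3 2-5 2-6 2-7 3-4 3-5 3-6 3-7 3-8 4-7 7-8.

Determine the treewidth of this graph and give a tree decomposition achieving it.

Treewidth 2.
Bags: B1 = {2, 3, 7}  B2 = {3, 4, 7}  B3 = {2, 3, 6}  B4 = {0, 3, 6}  B5 = {3, 7, 8}  B6 = {1, 3, 8}  B7 = {2, 3, 5}
Tree: B1–B2, B1–B3, B3–B4, B1–B5, B5–B6, B1–B7

Each bag holds 3 vertices, so the decomposition has width 2, which upper-bounds the treewidth. For the lower bound, the 3 vertices {0, 3, 6} are pairwise adjacent, and any tree decomposition puts a clique entirely inside one bag — forcing width ≥ 2. The upper and lower bounds meet at 2, so that is the treewidth.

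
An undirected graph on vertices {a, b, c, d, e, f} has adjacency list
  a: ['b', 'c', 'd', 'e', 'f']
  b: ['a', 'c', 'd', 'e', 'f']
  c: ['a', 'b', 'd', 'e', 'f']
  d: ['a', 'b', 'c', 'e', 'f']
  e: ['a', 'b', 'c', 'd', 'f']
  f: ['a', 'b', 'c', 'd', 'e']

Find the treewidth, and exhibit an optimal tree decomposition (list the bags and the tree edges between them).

A single bag containing all 6 vertices is trivially a valid decomposition of width 5. On the other hand G contains the 6-clique {a, b, c, d, e, f}. A clique must lie in a single bag of any decomposition, so no decomposition can have width below 5. The upper and lower bounds meet at 5, so that is the treewidth.

Treewidth 5.
One such decomposition:
Bags: B1 = {a, b, c, d, e, f}
Tree: (single bag)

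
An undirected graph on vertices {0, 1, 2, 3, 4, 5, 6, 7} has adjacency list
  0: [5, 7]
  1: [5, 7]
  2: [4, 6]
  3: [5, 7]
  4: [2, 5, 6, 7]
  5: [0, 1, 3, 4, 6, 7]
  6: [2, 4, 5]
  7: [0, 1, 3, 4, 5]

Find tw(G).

2

A width-2 tree decomposition is:
Bags: B1 = {4, 5, 6}  B2 = {4, 5, 7}  B3 = {2, 4, 6}  B4 = {3, 5, 7}  B5 = {0, 5, 7}  B6 = {1, 5, 7}
Tree: B1–B2, B1–B3, B2–B4, B4–B5, B2–B6
The largest bag has 3 vertices, giving width 2; this decomposition certifies tw(G) ≤ 2. On the other hand G contains the 3-clique {2, 4, 6}. A clique must lie in a single bag of any decomposition, so no decomposition can have width below 2. Therefore the treewidth is 2.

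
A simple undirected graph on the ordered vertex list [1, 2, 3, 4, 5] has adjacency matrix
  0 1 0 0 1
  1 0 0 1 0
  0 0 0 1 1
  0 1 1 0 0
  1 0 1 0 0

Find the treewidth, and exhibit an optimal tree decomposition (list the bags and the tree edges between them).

Treewidth 2.
One such decomposition:
Bags: B1 = {1, 3, 5}  B2 = {1, 2, 3}  B3 = {2, 3, 4}
Tree: B1–B2, B2–B3

The largest bag has 3 vertices, giving width 2; this decomposition certifies tw(G) ≤ 2. For the lower bound, G contains the cycle 3–5–1–2–4–3, so G is not a forest; only forests have treewidth ≤ 1, hence tw(G) ≥ 2. Combining the bounds, tw(G) = 2.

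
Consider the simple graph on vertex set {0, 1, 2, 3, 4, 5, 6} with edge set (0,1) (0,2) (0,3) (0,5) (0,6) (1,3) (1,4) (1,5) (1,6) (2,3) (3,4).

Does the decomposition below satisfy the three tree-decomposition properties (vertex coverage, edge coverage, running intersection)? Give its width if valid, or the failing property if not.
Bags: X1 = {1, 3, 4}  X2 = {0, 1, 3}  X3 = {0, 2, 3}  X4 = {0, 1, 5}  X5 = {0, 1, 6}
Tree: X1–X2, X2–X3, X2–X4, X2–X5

Yes; width 2.

Vertex coverage: the bags together contain {0, 1, 2, 3, 4, 5, 6}, the full vertex set. Edge coverage: each edge of G has both endpoints in at least one bag. Running intersection: for every vertex, the bags containing it form a connected subtree. All three properties hold, so this is a valid tree decomposition of width max|bag| − 1 = 2, and hence tw(G) ≤ 2.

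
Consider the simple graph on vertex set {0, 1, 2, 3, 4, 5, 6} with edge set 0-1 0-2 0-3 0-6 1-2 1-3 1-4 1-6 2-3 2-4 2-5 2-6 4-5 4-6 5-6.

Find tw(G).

A width-3 tree decomposition is:
Bags: B1 = {2, 4, 5, 6}  B2 = {1, 2, 4, 6}  B3 = {0, 1, 2, 6}  B4 = {0, 1, 2, 3}
Tree: B1–B2, B2–B3, B3–B4
The largest bag has 4 vertices, giving width 3; this decomposition certifies tw(G) ≤ 3. On the other hand G contains the 4-clique {0, 1, 2, 3}. A clique must lie in a single bag of any decomposition, so no decomposition can have width below 3. Combining the bounds, tw(G) = 3.

3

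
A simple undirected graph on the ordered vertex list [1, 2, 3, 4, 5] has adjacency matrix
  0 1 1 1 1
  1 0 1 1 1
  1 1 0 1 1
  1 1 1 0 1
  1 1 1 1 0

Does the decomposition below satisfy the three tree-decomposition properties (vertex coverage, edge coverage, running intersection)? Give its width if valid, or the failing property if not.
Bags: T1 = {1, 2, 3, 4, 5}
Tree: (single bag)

Checking the three conditions: (i) the bags cover all of {1, 2, 3, 4, 5}; (ii) for each edge, some bag contains both endpoints; (iii) the bags containing any fixed vertex form a subtree. All hold, so the decomposition is valid with width 5 − 1 = 4.

Yes; width 4.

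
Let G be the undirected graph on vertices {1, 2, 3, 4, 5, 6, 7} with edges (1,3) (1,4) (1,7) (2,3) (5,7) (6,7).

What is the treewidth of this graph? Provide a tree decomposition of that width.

Treewidth 1.
Bags: B1 = {1, 3}  B2 = {1, 7}  B3 = {5, 7}  B4 = {6, 7}  B5 = {1, 4}  B6 = {2, 3}
Tree: B1–B2, B2–B3, B3–B4, B2–B5, B1–B6

Each bag holds 2 vertices, so the decomposition has width 1, which upper-bounds the treewidth. G has an edge, so its treewidth is at least 1. The upper and lower bounds meet at 1, so that is the treewidth.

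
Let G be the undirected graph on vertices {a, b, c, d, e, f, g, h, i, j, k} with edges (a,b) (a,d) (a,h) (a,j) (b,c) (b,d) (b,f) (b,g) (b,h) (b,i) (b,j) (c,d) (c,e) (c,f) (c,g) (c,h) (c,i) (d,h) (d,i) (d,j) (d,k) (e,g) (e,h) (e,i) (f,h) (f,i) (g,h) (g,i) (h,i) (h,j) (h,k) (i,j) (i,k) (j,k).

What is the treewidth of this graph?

4

A width-4 tree decomposition is:
Bags: B1 = {b, d, h, i, j}  B2 = {b, c, d, h, i}  B3 = {d, h, i, j, k}  B4 = {b, c, g, h, i}  B5 = {c, e, g, h, i}  B6 = {b, c, f, h, i}  B7 = {a, b, d, h, j}
Tree: B1–B2, B1–B3, B2–B4, B4–B5, B4–B6, B1–B7
The largest bag has 5 vertices, giving width 4; this decomposition certifies tw(G) ≤ 4. On the other hand G contains the 5-clique {a, b, d, h, j}. A clique must lie in a single bag of any decomposition, so no decomposition can have width below 4. Therefore the treewidth is 4.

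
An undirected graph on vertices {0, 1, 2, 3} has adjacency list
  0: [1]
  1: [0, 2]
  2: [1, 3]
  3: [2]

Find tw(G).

A width-1 tree decomposition is:
Bags: B1 = {0, 1}  B2 = {1, 2}  B3 = {2, 3}
Tree: B1–B2, B2–B3
Every bag has size at most 2, so the width is 2 − 1 = 1 and tw(G) ≤ 1. G has an edge, so its treewidth is at least 1. The upper and lower bounds meet at 1, so that is the treewidth.

1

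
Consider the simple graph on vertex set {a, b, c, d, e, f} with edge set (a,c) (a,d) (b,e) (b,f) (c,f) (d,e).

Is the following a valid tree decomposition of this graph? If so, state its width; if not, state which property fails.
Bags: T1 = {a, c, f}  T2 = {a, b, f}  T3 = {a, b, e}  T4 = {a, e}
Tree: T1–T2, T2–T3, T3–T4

No — vertex d appears in no bag.

A tree decomposition must satisfy three properties: every vertex lies in some bag; for every edge, both endpoints lie together in some bag; and for every vertex, the bags containing it form a connected subtree. Here vertex d appears in no bag, so the decomposition is invalid.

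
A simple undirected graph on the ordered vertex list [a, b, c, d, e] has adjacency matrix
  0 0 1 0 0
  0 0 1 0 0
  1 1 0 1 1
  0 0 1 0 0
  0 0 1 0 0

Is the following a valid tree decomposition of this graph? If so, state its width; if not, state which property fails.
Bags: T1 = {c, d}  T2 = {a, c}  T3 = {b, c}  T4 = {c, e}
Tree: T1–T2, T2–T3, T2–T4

Yes; width 1.

Vertex coverage: the bags together contain {a, b, c, d, e}, the full vertex set. Edge coverage: each edge of G has both endpoints in at least one bag. Running intersection: for every vertex, the bags containing it form a connected subtree. All three properties hold, so this is a valid tree decomposition of width max|bag| − 1 = 1, and hence tw(G) ≤ 1.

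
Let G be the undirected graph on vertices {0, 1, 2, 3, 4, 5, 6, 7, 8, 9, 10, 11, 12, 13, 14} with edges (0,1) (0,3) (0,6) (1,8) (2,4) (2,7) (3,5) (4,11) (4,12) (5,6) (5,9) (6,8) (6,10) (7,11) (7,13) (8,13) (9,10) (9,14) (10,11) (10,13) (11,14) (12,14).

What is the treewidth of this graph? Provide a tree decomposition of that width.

The largest bag has 4 vertices, giving width 3; this decomposition certifies tw(G) ≤ 3. For the lower bound: the 4 vertex sets {2,4,12}, {14}, {11}, {7,9,10,13} are disjoint, each induces a connected subgraph, and every pair is joined by at least one edge of G. Contracting each set to a single vertex therefore yields K_{4} as a minor, and since treewidth is minor-monotone, tw(G) ≥ tw(K_{4}) = 3. The upper and lower bounds meet at 3, so that is the treewidth.

Treewidth 3.
Bags: B1 = {2, 4, 12, 14}  B2 = {2, 4, 11, 14}  B3 = {2, 7, 11, 14}  B4 = {7, 9, 11, 14}  B5 = {7, 9, 10, 11}  B6 = {7, 9, 10, 13}  B7 = {5, 9, 10, 13}  B8 = {5, 6, 10, 13}  B9 = {5, 6, 8, 13}  B10 = {3, 5, 6, 8}  B11 = {0, 3, 6, 8}  B12 = {0, 1, 3, 8}
Tree: B1–B2, B2–B3, B3–B4, B4–B5, B5–B6, B6–B7, B7–B8, B8–B9, B9–B10, B10–B11, B11–B12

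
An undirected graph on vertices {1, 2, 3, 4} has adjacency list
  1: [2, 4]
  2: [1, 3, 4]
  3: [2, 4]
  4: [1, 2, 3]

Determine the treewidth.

2

A width-2 tree decomposition is:
Bags: B1 = {1, 2, 4}  B2 = {2, 3, 4}
Tree: B1–B2
Each bag holds 3 vertices, so the decomposition has width 2, which upper-bounds the treewidth. On the other hand G contains the 3-clique {1, 2, 4}. A clique must lie in a single bag of any decomposition, so no decomposition can have width below 2. Hence tw(G) = 2 exactly.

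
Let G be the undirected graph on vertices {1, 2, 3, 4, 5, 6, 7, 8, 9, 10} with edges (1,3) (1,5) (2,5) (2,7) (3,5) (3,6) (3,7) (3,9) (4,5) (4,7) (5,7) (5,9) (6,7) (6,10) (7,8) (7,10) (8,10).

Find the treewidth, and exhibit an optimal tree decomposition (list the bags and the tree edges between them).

Treewidth 2.
Bags: B1 = {3, 5, 9}  B2 = {3, 5, 7}  B3 = {3, 6, 7}  B4 = {6, 7, 10}  B5 = {2, 5, 7}  B6 = {1, 3, 5}  B7 = {7, 8, 10}  B8 = {4, 5, 7}
Tree: B1–B2, B2–B3, B3–B4, B2–B5, B1–B6, B4–B7, B2–B8

The largest bag has 3 vertices, giving width 2; this decomposition certifies tw(G) ≤ 2. Conversely, {1, 3, 5} is a clique of size 3, and the vertices of any clique must share a bag in every tree decomposition; so some bag has ≥ 3 vertices and tw(G) ≥ 2. Hence tw(G) = 2 exactly.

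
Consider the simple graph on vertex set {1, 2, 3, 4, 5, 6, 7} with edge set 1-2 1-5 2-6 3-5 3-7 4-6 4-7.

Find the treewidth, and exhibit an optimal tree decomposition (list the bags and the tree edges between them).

Every bag has size at most 3, so the width is 3 − 1 = 2 and tw(G) ≤ 2. Since 5–1–2–6–4–7–3–5 is a cycle in G, G is not acyclic. Forests are exactly the graphs of treewidth ≤ 1, so tw(G) ≥ 2. Combining the bounds, tw(G) = 2.

Treewidth 2.
One optimal decomposition is:
Bags: B1 = {1, 2, 5}  B2 = {2, 5, 6}  B3 = {4, 5, 6}  B4 = {4, 5, 7}  B5 = {3, 5, 7}
Tree: B1–B2, B2–B3, B3–B4, B4–B5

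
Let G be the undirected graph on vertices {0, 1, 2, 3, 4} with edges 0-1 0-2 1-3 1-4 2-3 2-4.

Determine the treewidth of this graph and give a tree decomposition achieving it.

Each bag holds 3 vertices, so the decomposition has width 2, which upper-bounds the treewidth. Since 1–0–2–3–1 is a cycle in G, G is not acyclic. Forests are exactly the graphs of treewidth ≤ 1, so tw(G) ≥ 2. Combining the bounds, tw(G) = 2.

Treewidth 2.
One such decomposition:
Bags: B1 = {0, 1, 2}  B2 = {1, 2, 3}  B3 = {1, 2, 4}
Tree: B1–B2, B2–B3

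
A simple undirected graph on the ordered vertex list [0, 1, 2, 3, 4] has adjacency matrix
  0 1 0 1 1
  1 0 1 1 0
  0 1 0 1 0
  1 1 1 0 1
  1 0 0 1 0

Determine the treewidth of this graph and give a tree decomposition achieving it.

Each bag holds 3 vertices, so the decomposition has width 2, which upper-bounds the treewidth. For the lower bound, the 3 vertices {0, 1, 3} are pairwise adjacent, and any tree decomposition puts a clique entirely inside one bag — forcing width ≥ 2. Therefore the treewidth is 2.

Treewidth 2.
One such decomposition:
Bags: B1 = {0, 1, 3}  B2 = {0, 3, 4}  B3 = {1, 2, 3}
Tree: B1–B2, B1–B3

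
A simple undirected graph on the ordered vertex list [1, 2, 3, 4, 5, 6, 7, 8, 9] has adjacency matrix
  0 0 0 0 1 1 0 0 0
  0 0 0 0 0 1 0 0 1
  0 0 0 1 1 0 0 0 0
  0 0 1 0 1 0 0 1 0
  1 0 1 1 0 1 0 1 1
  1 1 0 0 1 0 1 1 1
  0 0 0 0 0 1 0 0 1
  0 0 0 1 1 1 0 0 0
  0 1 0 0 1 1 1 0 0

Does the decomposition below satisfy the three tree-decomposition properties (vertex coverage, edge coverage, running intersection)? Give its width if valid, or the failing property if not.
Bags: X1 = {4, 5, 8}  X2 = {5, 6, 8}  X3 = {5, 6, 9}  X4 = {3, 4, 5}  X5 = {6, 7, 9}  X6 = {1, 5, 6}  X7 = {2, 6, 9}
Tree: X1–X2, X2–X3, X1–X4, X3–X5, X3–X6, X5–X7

Yes; width 2.

Checking the three conditions: (i) the bags cover all of {1, 2, 3, 4, 5, 6, 7, 8, 9}; (ii) for each edge, some bag contains both endpoints; (iii) the bags containing any fixed vertex form a subtree. All hold, so the decomposition is valid with width 3 − 1 = 2.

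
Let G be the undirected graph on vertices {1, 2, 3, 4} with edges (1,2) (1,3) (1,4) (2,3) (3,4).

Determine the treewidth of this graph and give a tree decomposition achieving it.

Each bag holds 3 vertices, so the decomposition has width 2, which upper-bounds the treewidth. On the other hand G contains the 3-clique {1, 2, 3}. A clique must lie in a single bag of any decomposition, so no decomposition can have width below 2. Hence tw(G) = 2 exactly.

Treewidth 2.
One optimal decomposition is:
Bags: B1 = {1, 2, 3}  B2 = {1, 3, 4}
Tree: B1–B2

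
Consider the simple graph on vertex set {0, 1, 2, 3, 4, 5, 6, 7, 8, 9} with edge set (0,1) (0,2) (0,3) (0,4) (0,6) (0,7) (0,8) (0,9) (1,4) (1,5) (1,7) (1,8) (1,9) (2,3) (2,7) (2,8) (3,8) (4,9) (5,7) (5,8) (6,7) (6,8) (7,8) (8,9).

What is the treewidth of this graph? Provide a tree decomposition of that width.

Treewidth 3.
One optimal decomposition is:
Bags: B1 = {0, 1, 8, 9}  B2 = {0, 1, 7, 8}  B3 = {0, 6, 7, 8}  B4 = {0, 1, 4, 9}  B5 = {0, 2, 7, 8}  B6 = {1, 5, 7, 8}  B7 = {0, 2, 3, 8}
Tree: B1–B2, B2–B3, B1–B4, B3–B5, B2–B6, B5–B7

Every bag has size at most 4, so the width is 4 − 1 = 3 and tw(G) ≤ 3. Conversely, {0, 1, 8, 9} is a clique of size 4, and the vertices of any clique must share a bag in every tree decomposition; so some bag has ≥ 4 vertices and tw(G) ≥ 3. Therefore the treewidth is 3.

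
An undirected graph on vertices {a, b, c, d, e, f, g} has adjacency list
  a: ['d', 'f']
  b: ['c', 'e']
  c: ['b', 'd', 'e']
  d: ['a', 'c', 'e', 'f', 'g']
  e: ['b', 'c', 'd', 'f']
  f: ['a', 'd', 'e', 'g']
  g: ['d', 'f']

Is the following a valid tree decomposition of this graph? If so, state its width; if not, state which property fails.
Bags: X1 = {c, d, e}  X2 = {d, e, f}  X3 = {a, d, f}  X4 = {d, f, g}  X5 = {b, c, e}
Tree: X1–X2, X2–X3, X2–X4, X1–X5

Every vertex of G appears in some bag (union = {a, b, c, d, e, f, g}); every edge is covered by a bag; and for each vertex v the set of bags containing v is connected in the bag tree. The decomposition is therefore valid. The largest bag has 3 vertices, so the width is 2.

Yes; width 2.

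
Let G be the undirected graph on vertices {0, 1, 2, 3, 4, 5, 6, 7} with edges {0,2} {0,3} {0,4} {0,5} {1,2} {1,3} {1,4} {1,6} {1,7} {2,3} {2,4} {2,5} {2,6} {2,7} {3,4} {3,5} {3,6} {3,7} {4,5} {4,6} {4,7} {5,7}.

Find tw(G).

A width-4 tree decomposition is:
Bags: B1 = {1, 2, 3, 4, 7}  B2 = {1, 2, 3, 4, 6}  B3 = {2, 3, 4, 5, 7}  B4 = {0, 2, 3, 4, 5}
Tree: B1–B2, B1–B3, B3–B4
Each bag holds 5 vertices, so the decomposition has width 4, which upper-bounds the treewidth. On the other hand G contains the 5-clique {0, 2, 3, 4, 5}. A clique must lie in a single bag of any decomposition, so no decomposition can have width below 4. Hence tw(G) = 4 exactly.

4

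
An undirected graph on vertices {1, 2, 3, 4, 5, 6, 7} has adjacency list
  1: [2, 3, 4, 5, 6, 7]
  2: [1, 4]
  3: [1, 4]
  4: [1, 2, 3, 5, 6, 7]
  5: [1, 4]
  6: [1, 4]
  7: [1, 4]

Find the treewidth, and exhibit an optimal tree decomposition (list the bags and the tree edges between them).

Treewidth 2.
One optimal decomposition is:
Bags: B1 = {1, 3, 4}  B2 = {1, 4, 6}  B3 = {1, 4, 5}  B4 = {1, 4, 7}  B5 = {1, 2, 4}
Tree: B1–B2, B2–B3, B1–B4, B1–B5

The largest bag has 3 vertices, giving width 2; this decomposition certifies tw(G) ≤ 2. Conversely, {1, 2, 4} is a clique of size 3, and the vertices of any clique must share a bag in every tree decomposition; so some bag has ≥ 3 vertices and tw(G) ≥ 2. Hence tw(G) = 2 exactly.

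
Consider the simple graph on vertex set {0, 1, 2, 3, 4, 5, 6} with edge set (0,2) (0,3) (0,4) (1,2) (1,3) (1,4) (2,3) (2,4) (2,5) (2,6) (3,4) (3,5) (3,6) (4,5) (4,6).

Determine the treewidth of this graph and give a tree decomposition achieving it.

Every bag has size at most 4, so the width is 4 − 1 = 3 and tw(G) ≤ 3. For the lower bound, the 4 vertices {0, 2, 3, 4} are pairwise adjacent, and any tree decomposition puts a clique entirely inside one bag — forcing width ≥ 3. Therefore the treewidth is 3.

Treewidth 3.
Bags: B1 = {1, 2, 3, 4}  B2 = {0, 2, 3, 4}  B3 = {2, 3, 4, 6}  B4 = {2, 3, 4, 5}
Tree: B1–B2, B2–B3, B1–B4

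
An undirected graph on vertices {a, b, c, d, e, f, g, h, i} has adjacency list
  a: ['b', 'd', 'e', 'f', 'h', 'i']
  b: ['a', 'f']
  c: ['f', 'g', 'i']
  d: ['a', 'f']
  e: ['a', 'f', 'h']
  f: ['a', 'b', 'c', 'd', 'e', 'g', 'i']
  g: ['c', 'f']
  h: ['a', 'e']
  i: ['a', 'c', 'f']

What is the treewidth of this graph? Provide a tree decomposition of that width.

Each bag holds 3 vertices, so the decomposition has width 2, which upper-bounds the treewidth. On the other hand G contains the 3-clique {a, e, h}. A clique must lie in a single bag of any decomposition, so no decomposition can have width below 2. The upper and lower bounds meet at 2, so that is the treewidth.

Treewidth 2.
One optimal decomposition is:
Bags: B1 = {c, f, i}  B2 = {a, f, i}  B3 = {a, b, f}  B4 = {a, d, f}  B5 = {c, f, g}  B6 = {a, e, f}  B7 = {a, e, h}
Tree: B1–B2, B2–B3, B2–B4, B1–B5, B2–B6, B6–B7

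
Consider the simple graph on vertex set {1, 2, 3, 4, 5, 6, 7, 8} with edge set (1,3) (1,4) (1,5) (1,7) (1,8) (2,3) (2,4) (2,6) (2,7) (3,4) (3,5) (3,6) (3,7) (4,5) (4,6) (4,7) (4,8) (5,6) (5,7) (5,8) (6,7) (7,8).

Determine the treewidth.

A width-4 tree decomposition is:
Bags: B1 = {1, 3, 4, 5, 7}  B2 = {3, 4, 5, 6, 7}  B3 = {2, 3, 4, 6, 7}  B4 = {1, 4, 5, 7, 8}
Tree: B1–B2, B2–B3, B1–B4
Every bag has size at most 5, so the width is 5 − 1 = 4 and tw(G) ≤ 4. For the lower bound, the 5 vertices {1, 4, 5, 7, 8} are pairwise adjacent, and any tree decomposition puts a clique entirely inside one bag — forcing width ≥ 4. Hence tw(G) = 4 exactly.

4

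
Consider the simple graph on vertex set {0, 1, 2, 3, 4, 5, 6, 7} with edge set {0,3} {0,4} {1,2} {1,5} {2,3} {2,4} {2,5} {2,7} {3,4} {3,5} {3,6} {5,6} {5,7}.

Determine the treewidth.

2

A width-2 tree decomposition is:
Bags: B1 = {3, 5, 6}  B2 = {2, 3, 5}  B3 = {2, 3, 4}  B4 = {1, 2, 5}  B5 = {2, 5, 7}  B6 = {0, 3, 4}
Tree: B1–B2, B2–B3, B2–B4, B4–B5, B3–B6
The largest bag has 3 vertices, giving width 2; this decomposition certifies tw(G) ≤ 2. For the lower bound, the 3 vertices {0, 3, 4} are pairwise adjacent, and any tree decomposition puts a clique entirely inside one bag — forcing width ≥ 2. Hence tw(G) = 2 exactly.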